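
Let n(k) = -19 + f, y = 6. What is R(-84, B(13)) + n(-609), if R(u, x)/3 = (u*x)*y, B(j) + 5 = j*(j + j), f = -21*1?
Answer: -503536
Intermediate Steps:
f = -21
B(j) = -5 + 2*j**2 (B(j) = -5 + j*(j + j) = -5 + j*(2*j) = -5 + 2*j**2)
n(k) = -40 (n(k) = -19 - 21 = -40)
R(u, x) = 18*u*x (R(u, x) = 3*((u*x)*6) = 3*(6*u*x) = 18*u*x)
R(-84, B(13)) + n(-609) = 18*(-84)*(-5 + 2*13**2) - 40 = 18*(-84)*(-5 + 2*169) - 40 = 18*(-84)*(-5 + 338) - 40 = 18*(-84)*333 - 40 = -503496 - 40 = -503536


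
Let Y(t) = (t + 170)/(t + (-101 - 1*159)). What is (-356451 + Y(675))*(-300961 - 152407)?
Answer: 13413011969152/83 ≈ 1.6160e+11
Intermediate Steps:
Y(t) = (170 + t)/(-260 + t) (Y(t) = (170 + t)/(t + (-101 - 159)) = (170 + t)/(t - 260) = (170 + t)/(-260 + t))
(-356451 + Y(675))*(-300961 - 152407) = (-356451 + (170 + 675)/(-260 + 675))*(-300961 - 152407) = (-356451 + 845/415)*(-453368) = (-356451 + (1/415)*845)*(-453368) = (-356451 + 169/83)*(-453368) = -29585264/83*(-453368) = 13413011969152/83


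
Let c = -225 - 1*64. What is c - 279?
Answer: -568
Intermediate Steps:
c = -289 (c = -225 - 64 = -289)
c - 279 = -289 - 279 = -568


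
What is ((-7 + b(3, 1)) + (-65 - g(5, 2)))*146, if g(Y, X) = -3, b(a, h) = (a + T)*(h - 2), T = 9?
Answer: -11826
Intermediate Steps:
b(a, h) = (-2 + h)*(9 + a) (b(a, h) = (a + 9)*(h - 2) = (9 + a)*(-2 + h) = (-2 + h)*(9 + a))
((-7 + b(3, 1)) + (-65 - g(5, 2)))*146 = ((-7 + (-18 - 2*3 + 9*1 + 3*1)) + (-65 - 1*(-3)))*146 = ((-7 + (-18 - 6 + 9 + 3)) + (-65 + 3))*146 = ((-7 - 12) - 62)*146 = (-19 - 62)*146 = -81*146 = -11826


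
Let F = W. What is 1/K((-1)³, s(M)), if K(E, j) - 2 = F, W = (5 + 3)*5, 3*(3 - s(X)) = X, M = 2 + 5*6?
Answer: 1/42 ≈ 0.023810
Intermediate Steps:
M = 32 (M = 2 + 30 = 32)
s(X) = 3 - X/3
W = 40 (W = 8*5 = 40)
F = 40
K(E, j) = 42 (K(E, j) = 2 + 40 = 42)
1/K((-1)³, s(M)) = 1/42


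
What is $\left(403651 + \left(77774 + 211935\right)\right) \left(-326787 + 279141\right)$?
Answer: $-33035830560$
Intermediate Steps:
$\left(403651 + \left(77774 + 211935\right)\right) \left(-326787 + 279141\right) = \left(403651 + 289709\right) \left(-47646\right) = 693360 \left(-47646\right) = -33035830560$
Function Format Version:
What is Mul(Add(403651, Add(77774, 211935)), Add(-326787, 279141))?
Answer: -33035830560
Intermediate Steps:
Mul(Add(403651, Add(77774, 211935)), Add(-326787, 279141)) = Mul(Add(403651, 289709), -47646) = Mul(693360, -47646) = -33035830560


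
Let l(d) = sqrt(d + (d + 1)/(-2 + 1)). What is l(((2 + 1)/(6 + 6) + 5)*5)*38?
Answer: 38*I ≈ 38.0*I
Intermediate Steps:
l(d) = I (l(d) = sqrt(d + (1 + d)/(-1)) = sqrt(d + (1 + d)*(-1)) = sqrt(d + (-1 - d)) = sqrt(-1) = I)
l(((2 + 1)/(6 + 6) + 5)*5)*38 = I*38 = 38*I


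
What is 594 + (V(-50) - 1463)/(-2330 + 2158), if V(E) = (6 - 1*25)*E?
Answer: 102681/172 ≈ 596.98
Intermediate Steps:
V(E) = -19*E (V(E) = (6 - 25)*E = -19*E)
594 + (V(-50) - 1463)/(-2330 + 2158) = 594 + (-19*(-50) - 1463)/(-2330 + 2158) = 594 + (950 - 1463)/(-172) = 594 - 513*(-1/172) = 594 + 513/172 = 102681/172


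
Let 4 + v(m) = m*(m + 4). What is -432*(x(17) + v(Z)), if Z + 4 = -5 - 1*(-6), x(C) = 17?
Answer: -4320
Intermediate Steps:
Z = -3 (Z = -4 + (-5 - 1*(-6)) = -4 + (-5 + 6) = -4 + 1 = -3)
v(m) = -4 + m*(4 + m) (v(m) = -4 + m*(m + 4) = -4 + m*(4 + m))
-432*(x(17) + v(Z)) = -432*(17 + (-4 + (-3)² + 4*(-3))) = -432*(17 + (-4 + 9 - 12)) = -432*(17 - 7) = -432*10 = -4320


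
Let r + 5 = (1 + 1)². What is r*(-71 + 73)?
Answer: -2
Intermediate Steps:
r = -1 (r = -5 + (1 + 1)² = -5 + 2² = -5 + 4 = -1)
r*(-71 + 73) = -(-71 + 73) = -1*2 = -2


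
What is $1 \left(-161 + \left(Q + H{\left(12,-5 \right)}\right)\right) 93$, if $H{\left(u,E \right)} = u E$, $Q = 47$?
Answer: $-16182$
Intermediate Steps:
$H{\left(u,E \right)} = E u$
$1 \left(-161 + \left(Q + H{\left(12,-5 \right)}\right)\right) 93 = 1 \left(-161 + \left(47 - 60\right)\right) 93 = 1 \left(-161 - 13\right) 93 = 1 \left(\left(-174\right) 93\right) = 1 \left(-16182\right) = -16182$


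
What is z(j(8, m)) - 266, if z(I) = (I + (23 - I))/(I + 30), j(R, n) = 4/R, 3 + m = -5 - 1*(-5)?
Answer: -16180/61 ≈ -265.25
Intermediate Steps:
m = -3 (m = -3 + (-5 - 1*(-5)) = -3 + (-5 + 5) = -3 + 0 = -3)
z(I) = 23/(30 + I)
z(j(8, m)) - 266 = 23/(30 + 4/8) - 266 = 23/(30 + 4*(⅛)) - 266 = 23/(30 + ½) - 266 = 23/(61/2) - 266 = 23*(2/61) - 266 = 46/61 - 266 = -16180/61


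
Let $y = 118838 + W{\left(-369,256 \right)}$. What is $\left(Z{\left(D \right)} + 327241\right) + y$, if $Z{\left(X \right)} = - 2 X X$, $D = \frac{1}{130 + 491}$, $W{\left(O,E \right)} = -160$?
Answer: $\frac{171964649077}{385641} \approx 4.4592 \cdot 10^{5}$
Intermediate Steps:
$D = \frac{1}{621} \approx 0.0016103$
$y = 118678$ ($y = 118838 - 160 = 118678$)
$Z{\left(X \right)} = - 2 X^{2}$
$\left(Z{\left(D \right)} + 327241\right) + y = \left(- \frac{2}{385641} + 327241\right) + 118678 = \frac{126197546479}{385641} + 118678 = \frac{171964649077}{385641}$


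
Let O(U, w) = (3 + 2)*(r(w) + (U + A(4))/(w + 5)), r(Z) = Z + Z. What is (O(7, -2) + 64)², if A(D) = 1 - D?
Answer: 23104/9 ≈ 2567.1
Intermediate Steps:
r(Z) = 2*Z
O(U, w) = 10*w + 5*(-3 + U)/(5 + w) (O(U, w) = (3 + 2)*(2*w + (U + (1 - 1*4))/(w + 5)) = 5*(2*w + (U + (1 - 4))/(5 + w)) = 5*(2*w + (U - 3)/(5 + w)) = 5*(2*w + (-3 + U)/(5 + w)) = 10*w + 5*(-3 + U)/(5 + w))
(O(7, -2) + 64)² = (5*(-3 + 7 + 2*(-2)² + 10*(-2))/(5 - 2) + 64)² = (5*(-3 + 7 + 2*4 - 20)/3 + 64)² = (5*(⅓)*(-3 + 7 + 8 - 20) + 64)² = (5*(⅓)*(-8) + 64)² = (-40/3 + 64)² = (152/3)² = 23104/9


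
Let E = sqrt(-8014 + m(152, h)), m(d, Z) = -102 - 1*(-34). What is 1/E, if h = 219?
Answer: -I*sqrt(898)/2694 ≈ -0.011123*I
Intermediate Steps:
m(d, Z) = -68 (m(d, Z) = -102 + 34 = -68)
E = 3*I*sqrt(898) (E = sqrt(-8014 - 68) = sqrt(-8082) = 3*I*sqrt(898) ≈ 89.9*I)
1/E = 1/(3*I*sqrt(898)) = -I*sqrt(898)/2694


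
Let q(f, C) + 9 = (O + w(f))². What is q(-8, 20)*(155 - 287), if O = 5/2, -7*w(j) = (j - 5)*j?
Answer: -929445/49 ≈ -18968.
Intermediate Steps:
w(j) = -j*(-5 + j)/7 (w(j) = -(j - 5)*j/7 = -(-5 + j)*j/7 = -j*(-5 + j)/7)
O = 5/2 (O = 5*(½) = 5/2 ≈ 2.5000)
q(f, C) = -9 + (5/2 + f*(5 - f)/7)²
q(-8, 20)*(155 - 287) = (-9 + (-35 + 2*(-8)*(-5 - 8))²/196)*(155 - 287) = (-9 + (-35 + 2*(-8)*(-13))²/196)*(-132) = (-9 + (-35 + 208)²/196)*(-132) = (-9 + (1/196)*173²)*(-132) = (-9 + (1/196)*29929)*(-132) = (-9 + 29929/196)*(-132) = (28165/196)*(-132) = -929445/49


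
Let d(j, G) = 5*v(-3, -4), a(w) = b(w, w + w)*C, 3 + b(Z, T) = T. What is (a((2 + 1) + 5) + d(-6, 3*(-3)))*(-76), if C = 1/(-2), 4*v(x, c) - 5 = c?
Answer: 399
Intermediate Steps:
v(x, c) = 5/4 + c/4
b(Z, T) = -3 + T
C = -1/2 ≈ -0.50000
a(w) = 3/2 - w (a(w) = (-3 + (w + w))*(-1/2) = (-3 + 2*w)*(-1/2) = 3/2 - w)
d(j, G) = 5/4 (d(j, G) = 5*(5/4 + (1/4)*(-4)) = 5*(5/4 - 1) = 5*(1/4) = 5/4)
(a((2 + 1) + 5) + d(-6, 3*(-3)))*(-76) = ((3/2 - ((2 + 1) + 5)) + 5/4)*(-76) = ((3/2 - (3 + 5)) + 5/4)*(-76) = ((3/2 - 1*8) + 5/4)*(-76) = ((3/2 - 8) + 5/4)*(-76) = (-13/2 + 5/4)*(-76) = -21/4*(-76) = 399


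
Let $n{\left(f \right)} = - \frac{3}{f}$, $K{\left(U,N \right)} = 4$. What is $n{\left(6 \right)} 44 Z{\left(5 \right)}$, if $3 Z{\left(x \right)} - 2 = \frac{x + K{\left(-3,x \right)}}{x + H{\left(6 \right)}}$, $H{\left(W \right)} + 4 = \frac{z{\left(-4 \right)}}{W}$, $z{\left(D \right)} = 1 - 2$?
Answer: $- \frac{1408}{15} \approx -93.867$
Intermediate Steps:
$z{\left(D \right)} = -1$
$H{\left(W \right)} = -4 - \frac{1}{W}$
$Z{\left(x \right)} = \frac{2}{3} + \frac{4 + x}{3 \left(- \frac{25}{6} + x\right)}$ ($Z{\left(x \right)} = \frac{2}{3} + \frac{\left(x + 4\right) \frac{1}{x - \frac{25}{6}}}{3} = \frac{2}{3} + \frac{\left(4 + x\right) \frac{1}{x - \frac{25}{6}}}{3} = \frac{2}{3} + \frac{\left(4 + x\right) \frac{1}{- \frac{25}{6} + x}}{3} = \frac{2}{3} + \frac{\frac{1}{- \frac{25}{6} + x} \left(4 + x\right)}{3} = \frac{2}{3} + \frac{4 + x}{3 \left(- \frac{25}{6} + x\right)}$)
$n{\left(6 \right)} 44 Z{\left(5 \right)} = - \frac{3}{6} \cdot 44 \frac{2 \left(-13 + 9 \cdot 5\right)}{3 \left(-25 + 6 \cdot 5\right)} = \left(-3\right) \frac{1}{6} \cdot 44 \frac{2 \left(-13 + 45\right)}{3 \left(-25 + 30\right)} = \left(- \frac{1}{2}\right) 44 \cdot \frac{2}{3} \cdot \frac{1}{5} \cdot 32 = - 22 \cdot \frac{2}{3} \cdot \frac{1}{5} \cdot 32 = \left(-22\right) \frac{64}{15} = - \frac{1408}{15}$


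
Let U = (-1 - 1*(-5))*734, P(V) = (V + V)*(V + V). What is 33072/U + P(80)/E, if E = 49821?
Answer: 215355214/18284307 ≈ 11.778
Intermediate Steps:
P(V) = 4*V**2 (P(V) = (2*V)*(2*V) = 4*V**2)
U = 2936 (U = (-1 + 5)*734 = 4*734 = 2936)
33072/U + P(80)/E = 33072/2936 + (4*80**2)/49821 = 33072*(1/2936) + (4*6400)*(1/49821) = 4134/367 + 25600*(1/49821) = 4134/367 + 25600/49821 = 215355214/18284307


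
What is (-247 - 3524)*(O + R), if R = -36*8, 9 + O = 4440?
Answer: -15623253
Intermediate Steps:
O = 4431 (O = -9 + 4440 = 4431)
R = -288
(-247 - 3524)*(O + R) = (-247 - 3524)*(4431 - 288) = -3771*4143 = -15623253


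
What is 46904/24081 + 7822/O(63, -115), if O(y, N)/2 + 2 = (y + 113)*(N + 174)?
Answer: 581138119/250008942 ≈ 2.3245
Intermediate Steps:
O(y, N) = -4 + 2*(113 + y)*(174 + N) (O(y, N) = -4 + 2*((y + 113)*(N + 174)) = -4 + 2*((113 + y)*(174 + N)) = -4 + 2*(113 + y)*(174 + N))
46904/24081 + 7822/O(63, -115) = 46904/24081 + 7822/(39320 + 226*(-115) + 348*63 + 2*(-115)*63) = 46904*(1/24081) + 7822/(39320 - 25990 + 21924 - 14490) = 46904/24081 + 7822/20764 = 46904/24081 + 7822*(1/20764) = 46904/24081 + 3911/10382 = 581138119/250008942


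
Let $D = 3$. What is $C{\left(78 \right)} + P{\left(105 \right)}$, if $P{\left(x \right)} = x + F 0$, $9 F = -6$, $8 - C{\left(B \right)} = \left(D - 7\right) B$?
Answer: $425$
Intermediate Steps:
$C{\left(B \right)} = 8 + 4 B$ ($C{\left(B \right)} = 8 - \left(3 - 7\right) B = 8 - - 4 B = 8 + 4 B$)
$F = - \frac{2}{3}$ ($F = \frac{1}{9} \left(-6\right) = - \frac{2}{3} \approx -0.66667$)
$P{\left(x \right)} = x$ ($P{\left(x \right)} = x - 0 = x + 0 = x$)
$C{\left(78 \right)} + P{\left(105 \right)} = \left(8 + 4 \cdot 78\right) + 105 = \left(8 + 312\right) + 105 = 320 + 105 = 425$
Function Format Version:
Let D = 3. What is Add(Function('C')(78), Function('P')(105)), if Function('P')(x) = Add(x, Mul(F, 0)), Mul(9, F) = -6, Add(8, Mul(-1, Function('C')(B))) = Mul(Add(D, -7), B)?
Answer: 425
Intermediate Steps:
Function('C')(B) = Add(8, Mul(4, B)) (Function('C')(B) = Add(8, Mul(-1, Mul(Add(3, -7), B))) = Add(8, Mul(-1, Mul(-4, B))) = Add(8, Mul(4, B)))
F = Rational(-2, 3) (F = Mul(Rational(1, 9), -6) = Rational(-2, 3) ≈ -0.66667)
Function('P')(x) = x (Function('P')(x) = Add(x, Mul(Rational(-2, 3), 0)) = Add(x, 0) = x)
Add(Function('C')(78), Function('P')(105)) = Add(Add(8, Mul(4, 78)), 105) = Add(Add(8, 312), 105) = Add(320, 105) = 425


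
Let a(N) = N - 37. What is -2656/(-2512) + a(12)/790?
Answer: 25443/24806 ≈ 1.0257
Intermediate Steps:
a(N) = -37 + N
-2656/(-2512) + a(12)/790 = -2656/(-2512) + (-37 + 12)/790 = -2656*(-1/2512) - 25*1/790 = 166/157 - 5/158 = 25443/24806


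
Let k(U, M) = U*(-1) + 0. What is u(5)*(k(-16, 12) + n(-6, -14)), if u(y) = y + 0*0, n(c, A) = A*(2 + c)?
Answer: 360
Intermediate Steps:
k(U, M) = -U (k(U, M) = -U + 0 = -U)
u(y) = y (u(y) = y + 0 = y)
u(5)*(k(-16, 12) + n(-6, -14)) = 5*(-1*(-16) - 14*(2 - 6)) = 5*(16 - 14*(-4)) = 5*(16 + 56) = 5*72 = 360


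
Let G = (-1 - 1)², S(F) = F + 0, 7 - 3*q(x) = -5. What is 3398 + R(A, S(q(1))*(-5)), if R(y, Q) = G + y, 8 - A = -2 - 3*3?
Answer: 3421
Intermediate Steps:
q(x) = 4 (q(x) = 7/3 - ⅓*(-5) = 7/3 + 5/3 = 4)
S(F) = F
G = 4 (G = (-2)² = 4)
A = 19 (A = 8 - (-2 - 3*3) = 8 - (-2 - 9) = 8 - 1*(-11) = 8 + 11 = 19)
R(y, Q) = 4 + y
3398 + R(A, S(q(1))*(-5)) = 3398 + (4 + 19) = 3398 + 23 = 3421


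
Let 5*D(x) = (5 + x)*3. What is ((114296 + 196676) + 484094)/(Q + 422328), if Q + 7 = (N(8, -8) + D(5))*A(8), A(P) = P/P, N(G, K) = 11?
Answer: 397533/211169 ≈ 1.8825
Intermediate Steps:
A(P) = 1
D(x) = 3 + 3*x/5 (D(x) = ((5 + x)*3)/5 = (15 + 3*x)/5 = 3 + 3*x/5)
Q = 10 (Q = -7 + (11 + (3 + (⅗)*5))*1 = -7 + (11 + (3 + 3))*1 = -7 + (11 + 6)*1 = -7 + 17*1 = -7 + 17 = 10)
((114296 + 196676) + 484094)/(Q + 422328) = ((114296 + 196676) + 484094)/(10 + 422328) = (310972 + 484094)/422338 = 795066*(1/422338) = 397533/211169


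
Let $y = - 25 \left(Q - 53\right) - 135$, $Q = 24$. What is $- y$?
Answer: $-590$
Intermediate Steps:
$y = 590$ ($y = - 25 \left(24 - 53\right) - 135 = \left(-25\right) \left(-29\right) - 135 = 725 - 135 = 590$)
$- y = \left(-1\right) 590 = -590$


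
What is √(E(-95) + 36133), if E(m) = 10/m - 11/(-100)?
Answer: √1304401471/190 ≈ 190.09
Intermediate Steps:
E(m) = 11/100 + 10/m (E(m) = 10/m - 11*(-1/100) = 10/m + 11/100 = 11/100 + 10/m)
√(E(-95) + 36133) = √((11/100 + 10/(-95)) + 36133) = √((11/100 + 10*(-1/95)) + 36133) = √((11/100 - 2/19) + 36133) = √(9/1900 + 36133) = √(68652709/1900) = √1304401471/190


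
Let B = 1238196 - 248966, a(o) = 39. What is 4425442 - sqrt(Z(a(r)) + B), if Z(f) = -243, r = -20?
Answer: 4425442 - sqrt(988987) ≈ 4.4244e+6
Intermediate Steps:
B = 989230
4425442 - sqrt(Z(a(r)) + B) = 4425442 - sqrt(-243 + 989230) = 4425442 - sqrt(988987)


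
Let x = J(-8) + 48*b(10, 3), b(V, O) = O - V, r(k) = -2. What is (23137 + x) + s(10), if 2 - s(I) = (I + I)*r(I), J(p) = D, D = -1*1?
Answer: 22842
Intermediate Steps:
D = -1
J(p) = -1
x = -337 (x = -1 + 48*(3 - 1*10) = -1 + 48*(3 - 10) = -1 + 48*(-7) = -1 - 336 = -337)
s(I) = 2 + 4*I (s(I) = 2 - (I + I)*(-2) = 2 - 2*I*(-2) = 2 - (-4)*I = 2 + 4*I)
(23137 + x) + s(10) = (23137 - 337) + (2 + 4*10) = 22800 + (2 + 40) = 22800 + 42 = 22842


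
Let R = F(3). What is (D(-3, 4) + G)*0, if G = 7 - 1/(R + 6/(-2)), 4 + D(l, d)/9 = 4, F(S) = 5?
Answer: 0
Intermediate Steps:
D(l, d) = 0 (D(l, d) = -36 + 9*4 = -36 + 36 = 0)
R = 5
G = 13/2 (G = 7 - 1/(5 + 6/(-2)) = 7 - 1/(5 + 6*(-1/2)) = 7 - 1/(5 - 3) = 7 - 1/2 = 13/2 ≈ 6.5000)
(D(-3, 4) + G)*0 = (0 + 13/2)*0 = (13/2)*0 = 0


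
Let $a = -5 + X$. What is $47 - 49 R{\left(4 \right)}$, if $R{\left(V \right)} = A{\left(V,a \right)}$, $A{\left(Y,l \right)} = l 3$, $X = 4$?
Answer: $194$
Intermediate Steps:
$a = -1$ ($a = -5 + 4 = -1$)
$A{\left(Y,l \right)} = 3 l$
$R{\left(V \right)} = -3$ ($R{\left(V \right)} = 3 \left(-1\right) = -3$)
$47 - 49 R{\left(4 \right)} = 47 - -147 = 47 + 147 = 194$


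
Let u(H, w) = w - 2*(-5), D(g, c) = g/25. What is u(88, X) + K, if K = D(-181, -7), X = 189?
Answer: 4794/25 ≈ 191.76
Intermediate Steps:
D(g, c) = g/25 (D(g, c) = g*(1/25) = g/25)
u(H, w) = 10 + w (u(H, w) = w + 10 = 10 + w)
K = -181/25 (K = (1/25)*(-181) = -181/25 ≈ -7.2400)
u(88, X) + K = (10 + 189) - 181/25 = 199 - 181/25 = 4794/25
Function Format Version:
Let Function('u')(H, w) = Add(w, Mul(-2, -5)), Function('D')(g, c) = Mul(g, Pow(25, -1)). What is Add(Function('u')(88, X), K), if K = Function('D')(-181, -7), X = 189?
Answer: Rational(4794, 25) ≈ 191.76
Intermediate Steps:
Function('D')(g, c) = Mul(Rational(1, 25), g) (Function('D')(g, c) = Mul(g, Rational(1, 25)) = Mul(Rational(1, 25), g))
Function('u')(H, w) = Add(10, w) (Function('u')(H, w) = Add(w, 10) = Add(10, w))
K = Rational(-181, 25) (K = Mul(Rational(1, 25), -181) = Rational(-181, 25) ≈ -7.2400)
Add(Function('u')(88, X), K) = Add(Add(10, 189), Rational(-181, 25)) = Add(199, Rational(-181, 25)) = Rational(4794, 25)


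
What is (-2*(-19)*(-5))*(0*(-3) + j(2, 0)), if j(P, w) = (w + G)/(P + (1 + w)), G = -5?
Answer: 950/3 ≈ 316.67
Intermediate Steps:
j(P, w) = (-5 + w)/(1 + P + w) (j(P, w) = (w - 5)/(P + (1 + w)) = (-5 + w)/(1 + P + w))
(-2*(-19)*(-5))*(0*(-3) + j(2, 0)) = (-2*(-19)*(-5))*(0*(-3) + (-5 + 0)/(1 + 2 + 0)) = (38*(-5))*(0 - 5/3) = -190*(0 + (1/3)*(-5)) = -190*(0 - 5/3) = -190*(-5/3) = 950/3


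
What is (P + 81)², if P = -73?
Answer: 64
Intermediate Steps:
(P + 81)² = (-73 + 81)² = 8² = 64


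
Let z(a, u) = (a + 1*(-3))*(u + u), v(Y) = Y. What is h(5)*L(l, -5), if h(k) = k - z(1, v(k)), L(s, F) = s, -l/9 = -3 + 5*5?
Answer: -4950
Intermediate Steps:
l = -198 (l = -9*(-3 + 5*5) = -9*(-3 + 25) = -9*22 = -198)
z(a, u) = 2*u*(-3 + a) (z(a, u) = (a - 3)*(2*u) = (-3 + a)*(2*u) = 2*u*(-3 + a))
h(k) = 5*k (h(k) = k - 2*k*(-3 + 1) = k - 2*k*(-2) = k - (-4)*k = k + 4*k = 5*k)
h(5)*L(l, -5) = (5*5)*(-198) = 25*(-198) = -4950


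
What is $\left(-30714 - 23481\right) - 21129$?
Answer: $-75324$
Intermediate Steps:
$\left(-30714 - 23481\right) - 21129 = -54195 - 21129 = -75324$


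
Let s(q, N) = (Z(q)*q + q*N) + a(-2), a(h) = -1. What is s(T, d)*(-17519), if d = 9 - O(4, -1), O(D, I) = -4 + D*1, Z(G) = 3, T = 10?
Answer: -2084761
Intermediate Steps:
O(D, I) = -4 + D
d = 9 (d = 9 - (-4 + 4) = 9 - 1*0 = 9 + 0 = 9)
s(q, N) = -1 + 3*q + N*q (s(q, N) = (3*q + q*N) - 1 = (3*q + N*q) - 1 = -1 + 3*q + N*q)
s(T, d)*(-17519) = (-1 + 3*10 + 9*10)*(-17519) = (-1 + 30 + 90)*(-17519) = 119*(-17519) = -2084761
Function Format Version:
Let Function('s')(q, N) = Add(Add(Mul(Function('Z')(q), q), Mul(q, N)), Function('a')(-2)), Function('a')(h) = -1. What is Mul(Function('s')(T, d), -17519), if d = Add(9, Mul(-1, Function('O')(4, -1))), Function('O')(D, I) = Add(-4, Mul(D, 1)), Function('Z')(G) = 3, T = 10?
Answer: -2084761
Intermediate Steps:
Function('O')(D, I) = Add(-4, D)
d = 9 (d = Add(9, Mul(-1, Add(-4, 4))) = Add(9, Mul(-1, 0)) = Add(9, 0) = 9)
Function('s')(q, N) = Add(-1, Mul(3, q), Mul(N, q)) (Function('s')(q, N) = Add(Add(Mul(3, q), Mul(q, N)), -1) = Add(Add(Mul(3, q), Mul(N, q)), -1) = Add(-1, Mul(3, q), Mul(N, q)))
Mul(Function('s')(T, d), -17519) = Mul(Add(-1, Mul(3, 10), Mul(9, 10)), -17519) = Mul(Add(-1, 30, 90), -17519) = Mul(119, -17519) = -2084761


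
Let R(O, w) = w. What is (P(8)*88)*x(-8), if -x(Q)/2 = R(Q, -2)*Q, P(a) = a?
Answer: -22528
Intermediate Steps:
x(Q) = 4*Q (x(Q) = -(-4)*Q = 4*Q)
(P(8)*88)*x(-8) = (8*88)*(4*(-8)) = 704*(-32) = -22528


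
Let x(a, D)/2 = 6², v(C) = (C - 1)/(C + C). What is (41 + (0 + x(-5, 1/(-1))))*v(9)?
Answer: 452/9 ≈ 50.222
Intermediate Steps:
v(C) = (-1 + C)/(2*C) (v(C) = (-1 + C)/((2*C)) = (-1 + C)*(1/(2*C)) = (-1 + C)/(2*C))
x(a, D) = 72 (x(a, D) = 2*6² = 2*36 = 72)
(41 + (0 + x(-5, 1/(-1))))*v(9) = (41 + (0 + 72))*((½)*(-1 + 9)/9) = (41 + 72)*((½)*(⅑)*8) = 113*(4/9) = 452/9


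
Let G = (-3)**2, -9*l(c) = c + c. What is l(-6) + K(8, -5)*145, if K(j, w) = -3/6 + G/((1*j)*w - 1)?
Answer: -25337/246 ≈ -103.00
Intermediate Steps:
l(c) = -2*c/9 (l(c) = -(c + c)/9 = -2*c/9)
G = 9
K(j, w) = -1/2 + 9/(-1 + j*w) (K(j, w) = -3/6 + 9/((1*j)*w - 1) = -3*1/6 + 9/(j*w - 1) = -1/2 + 9/(-1 + j*w))
l(-6) + K(8, -5)*145 = -2/9*(-6) + ((19 - 1*8*(-5))/(2*(-1 + 8*(-5))))*145 = 4/3 + ((19 + 40)/(2*(-1 - 40)))*145 = 4/3 + ((1/2)*59/(-41))*145 = 4/3 + ((1/2)*(-1/41)*59)*145 = 4/3 - 59/82*145 = 4/3 - 8555/82 = -25337/246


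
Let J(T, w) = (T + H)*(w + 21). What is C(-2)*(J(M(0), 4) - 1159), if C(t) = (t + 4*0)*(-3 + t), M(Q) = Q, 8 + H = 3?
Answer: -12840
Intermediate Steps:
H = -5 (H = -8 + 3 = -5)
J(T, w) = (-5 + T)*(21 + w) (J(T, w) = (T - 5)*(w + 21) = (-5 + T)*(21 + w))
C(t) = t*(-3 + t) (C(t) = (t + 0)*(-3 + t) = t*(-3 + t))
C(-2)*(J(M(0), 4) - 1159) = (-2*(-3 - 2))*((-105 - 5*4 + 21*0 + 0*4) - 1159) = (-2*(-5))*((-105 - 20 + 0 + 0) - 1159) = 10*(-125 - 1159) = 10*(-1284) = -12840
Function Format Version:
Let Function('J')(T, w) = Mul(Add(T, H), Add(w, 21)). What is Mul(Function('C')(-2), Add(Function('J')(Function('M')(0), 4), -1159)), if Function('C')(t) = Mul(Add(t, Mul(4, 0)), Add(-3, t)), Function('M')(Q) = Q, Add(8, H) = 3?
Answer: -12840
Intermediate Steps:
H = -5 (H = Add(-8, 3) = -5)
Function('J')(T, w) = Mul(Add(-5, T), Add(21, w)) (Function('J')(T, w) = Mul(Add(T, -5), Add(w, 21)) = Mul(Add(-5, T), Add(21, w)))
Function('C')(t) = Mul(t, Add(-3, t)) (Function('C')(t) = Mul(Add(t, 0), Add(-3, t)) = Mul(t, Add(-3, t)))
Mul(Function('C')(-2), Add(Function('J')(Function('M')(0), 4), -1159)) = Mul(Mul(-2, Add(-3, -2)), Add(Add(-105, Mul(-5, 4), Mul(21, 0), Mul(0, 4)), -1159)) = Mul(Mul(-2, -5), Add(Add(-105, -20, 0, 0), -1159)) = Mul(10, Add(-125, -1159)) = Mul(10, -1284) = -12840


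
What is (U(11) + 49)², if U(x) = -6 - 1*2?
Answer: 1681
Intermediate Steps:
U(x) = -8 (U(x) = -6 - 2 = -8)
(U(11) + 49)² = (-8 + 49)² = 41² = 1681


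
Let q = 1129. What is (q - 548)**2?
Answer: 337561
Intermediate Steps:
(q - 548)**2 = (1129 - 548)**2 = 581**2 = 337561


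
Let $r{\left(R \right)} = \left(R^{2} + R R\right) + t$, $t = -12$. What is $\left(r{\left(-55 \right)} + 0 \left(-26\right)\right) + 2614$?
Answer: $8652$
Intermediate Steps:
$r{\left(R \right)} = -12 + 2 R^{2}$ ($r{\left(R \right)} = \left(R^{2} + R R\right) - 12 = \left(R^{2} + R^{2}\right) - 12 = 2 R^{2} - 12 = -12 + 2 R^{2}$)
$\left(r{\left(-55 \right)} + 0 \left(-26\right)\right) + 2614 = \left(\left(-12 + 2 \left(-55\right)^{2}\right) + 0 \left(-26\right)\right) + 2614 = \left(\left(-12 + 2 \cdot 3025\right) + 0\right) + 2614 = \left(\left(-12 + 6050\right) + 0\right) + 2614 = \left(6038 + 0\right) + 2614 = 6038 + 2614 = 8652$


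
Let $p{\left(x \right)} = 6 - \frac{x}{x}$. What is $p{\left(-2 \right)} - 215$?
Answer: $-210$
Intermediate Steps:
$p{\left(x \right)} = 5$ ($p{\left(x \right)} = 6 - 1 = 5$)
$p{\left(-2 \right)} - 215 = 5 - 215 = -210$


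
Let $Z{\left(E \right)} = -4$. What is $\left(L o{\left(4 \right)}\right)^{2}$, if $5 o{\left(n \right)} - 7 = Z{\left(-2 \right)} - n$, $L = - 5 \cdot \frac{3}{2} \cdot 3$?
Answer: $\frac{81}{4} \approx 20.25$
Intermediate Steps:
$L = - \frac{45}{2}$ ($L = - 5 \cdot 3 \cdot \frac{1}{2} \cdot 3 = \left(-5\right) \frac{3}{2} \cdot 3 = \left(- \frac{15}{2}\right) 3 = - \frac{45}{2} \approx -22.5$)
$o{\left(n \right)} = \frac{3}{5} - \frac{n}{5}$ ($o{\left(n \right)} = \frac{7}{5} + \frac{-4 - n}{5} = \frac{7}{5} - \left(\frac{4}{5} + \frac{n}{5}\right) = \frac{3}{5} - \frac{n}{5}$)
$\left(L o{\left(4 \right)}\right)^{2} = \left(- \frac{45 \left(\frac{3}{5} - \frac{4}{5}\right)}{2}\right)^{2} = \left(\left(- \frac{45}{2}\right) \left(- \frac{1}{5}\right)\right)^{2} = \left(\frac{9}{2}\right)^{2} = \frac{81}{4}$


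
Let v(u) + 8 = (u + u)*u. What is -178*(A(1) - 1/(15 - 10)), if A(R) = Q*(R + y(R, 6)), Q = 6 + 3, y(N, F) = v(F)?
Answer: -520472/5 ≈ -1.0409e+5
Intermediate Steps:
v(u) = -8 + 2*u² (v(u) = -8 + (u + u)*u = -8 + (2*u)*u = -8 + 2*u²)
y(N, F) = -8 + 2*F²
Q = 9
A(R) = 576 + 9*R (A(R) = 9*(R + (-8 + 2*6²)) = 9*(R + (-8 + 2*36)) = 9*(R + (-8 + 72)) = 9*(R + 64) = 9*(64 + R) = 576 + 9*R)
-178*(A(1) - 1/(15 - 10)) = -178*((576 + 9*1) - 1/(15 - 10)) = -178*((576 + 9) - 1/5) = -178*(585 - 1*⅕) = -178*(585 - ⅕) = -178*2924/5 = -520472/5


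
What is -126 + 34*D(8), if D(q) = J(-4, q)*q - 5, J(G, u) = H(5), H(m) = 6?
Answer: 1336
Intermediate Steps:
J(G, u) = 6
D(q) = -5 + 6*q (D(q) = 6*q - 5 = -5 + 6*q)
-126 + 34*D(8) = -126 + 34*(-5 + 6*8) = -126 + 34*(-5 + 48) = -126 + 34*43 = -126 + 1462 = 1336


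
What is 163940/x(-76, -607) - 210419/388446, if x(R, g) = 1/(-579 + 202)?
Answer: -24008052849899/388446 ≈ -6.1805e+7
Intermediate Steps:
x(R, g) = -1/377 (x(R, g) = 1/(-377) = -1/377)
163940/x(-76, -607) - 210419/388446 = 163940/(-1/377) - 210419/388446 = 163940*(-377) - 210419*1/388446 = -61805380 - 210419/388446 = -24008052849899/388446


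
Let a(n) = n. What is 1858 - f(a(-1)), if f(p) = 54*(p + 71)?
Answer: -1922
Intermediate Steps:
f(p) = 3834 + 54*p (f(p) = 54*(71 + p) = 3834 + 54*p)
1858 - f(a(-1)) = 1858 - (3834 + 54*(-1)) = 1858 - (3834 - 54) = 1858 - 1*3780 = 1858 - 3780 = -1922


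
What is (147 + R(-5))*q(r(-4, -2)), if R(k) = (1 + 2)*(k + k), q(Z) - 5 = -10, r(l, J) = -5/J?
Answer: -585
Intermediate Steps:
q(Z) = -5 (q(Z) = 5 - 10 = -5)
R(k) = 6*k (R(k) = 3*(2*k) = 6*k)
(147 + R(-5))*q(r(-4, -2)) = (147 + 6*(-5))*(-5) = (147 - 30)*(-5) = 117*(-5) = -585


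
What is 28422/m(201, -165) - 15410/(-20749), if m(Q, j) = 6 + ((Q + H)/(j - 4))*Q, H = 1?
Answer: -16508999017/136901902 ≈ -120.59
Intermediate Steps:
m(Q, j) = 6 + Q*(1 + Q)/(-4 + j) (m(Q, j) = 6 + ((Q + 1)/(j - 4))*Q = 6 + ((1 + Q)/(-4 + j))*Q = 6 + Q*(1 + Q)/(-4 + j))
28422/m(201, -165) - 15410/(-20749) = 28422/(((-24 + 201 + 201² + 6*(-165))/(-4 - 165))) - 15410/(-20749) = 28422/(((-24 + 201 + 40401 - 990)/(-169))) - 15410*(-1/20749) = 28422/((-1/169*39588)) + 15410/20749 = 28422/(-39588/169) + 15410/20749 = 28422*(-169/39588) + 15410/20749 = -800553/6598 + 15410/20749 = -16508999017/136901902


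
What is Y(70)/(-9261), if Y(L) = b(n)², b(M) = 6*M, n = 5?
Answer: -100/1029 ≈ -0.097182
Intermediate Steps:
Y(L) = 900 (Y(L) = (6*5)² = 30² = 900)
Y(70)/(-9261) = 900/(-9261) = 900*(-1/9261) = -100/1029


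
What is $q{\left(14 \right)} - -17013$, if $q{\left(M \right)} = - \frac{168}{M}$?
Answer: $17001$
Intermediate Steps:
$q{\left(14 \right)} - -17013 = - \frac{168}{14} - -17013 = \left(-168\right) \frac{1}{14} + 17013 = -12 + 17013 = 17001$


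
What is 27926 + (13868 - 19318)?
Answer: 22476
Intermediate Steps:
27926 + (13868 - 19318) = 27926 - 5450 = 22476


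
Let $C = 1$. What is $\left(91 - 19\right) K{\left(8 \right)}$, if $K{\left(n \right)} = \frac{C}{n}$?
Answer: $9$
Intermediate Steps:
$K{\left(n \right)} = \frac{1}{n}$ ($K{\left(n \right)} = 1 \frac{1}{n} = \frac{1}{n}$)
$\left(91 - 19\right) K{\left(8 \right)} = \frac{91 - 19}{8} = 72 \cdot \frac{1}{8} = 9$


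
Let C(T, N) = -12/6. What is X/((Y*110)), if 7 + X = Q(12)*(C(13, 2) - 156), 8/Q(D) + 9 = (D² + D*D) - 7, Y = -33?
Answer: 3/935 ≈ 0.0032086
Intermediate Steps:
Q(D) = 8/(-16 + 2*D²) (Q(D) = 8/(-9 + ((D² + D*D) - 7)) = 8/(-9 + ((D² + D²) - 7)) = 8/(-9 + (2*D² - 7)) = 8/(-9 + (-7 + 2*D²)) = 8/(-16 + 2*D²))
C(T, N) = -2 (C(T, N) = -12*⅙ = -2)
X = -198/17 (X = -7 + (4/(-8 + 12²))*(-2 - 156) = -7 + (4/(-8 + 144))*(-158) = -7 + (4/136)*(-158) = -7 + (4*(1/136))*(-158) = -7 + (1/34)*(-158) = -7 - 79/17 = -198/17 ≈ -11.647)
X/((Y*110)) = -198/(17*((-33*110))) = -198/17/(-3630) = -198/17*(-1/3630) = 3/935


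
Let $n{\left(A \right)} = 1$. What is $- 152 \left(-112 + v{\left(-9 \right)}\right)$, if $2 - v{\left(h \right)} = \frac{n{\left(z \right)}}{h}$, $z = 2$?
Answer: $\frac{150328}{9} \approx 16703.0$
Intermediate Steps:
$v{\left(h \right)} = 2 - \frac{1}{h}$ ($v{\left(h \right)} = 2 - 1 \frac{1}{h} = 2 - \frac{1}{h}$)
$- 152 \left(-112 + v{\left(-9 \right)}\right) = - 152 \left(-112 + \left(2 - \frac{1}{-9}\right)\right) = - 152 \left(-112 + \left(2 - - \frac{1}{9}\right)\right) = - 152 \left(-112 + \left(2 + \frac{1}{9}\right)\right) = - 152 \left(-112 + \frac{19}{9}\right) = \left(-152\right) \left(- \frac{989}{9}\right) = \frac{150328}{9}$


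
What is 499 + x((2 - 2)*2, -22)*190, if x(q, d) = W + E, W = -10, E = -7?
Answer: -2731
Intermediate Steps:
x(q, d) = -17 (x(q, d) = -10 - 7 = -17)
499 + x((2 - 2)*2, -22)*190 = 499 - 17*190 = 499 - 3230 = -2731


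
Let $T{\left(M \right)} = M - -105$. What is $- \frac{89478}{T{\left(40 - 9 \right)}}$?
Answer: $- \frac{44739}{68} \approx -657.93$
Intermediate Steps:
$T{\left(M \right)} = 105 + M$ ($T{\left(M \right)} = M + 105 = 105 + M$)
$- \frac{89478}{T{\left(40 - 9 \right)}} = - \frac{89478}{105 + \left(40 - 9\right)} = - \frac{89478}{105 + 31} = - \frac{89478}{136} = \left(-89478\right) \frac{1}{136} = - \frac{44739}{68}$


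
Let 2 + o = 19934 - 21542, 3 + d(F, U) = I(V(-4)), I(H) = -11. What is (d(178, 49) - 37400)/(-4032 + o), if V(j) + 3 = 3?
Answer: 1439/217 ≈ 6.6313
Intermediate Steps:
V(j) = 0 (V(j) = -3 + 3 = 0)
d(F, U) = -14 (d(F, U) = -3 - 11 = -14)
o = -1610 (o = -2 + (19934 - 21542) = -2 - 1608 = -1610)
(d(178, 49) - 37400)/(-4032 + o) = (-14 - 37400)/(-4032 - 1610) = -37414/(-5642) = -37414*(-1/5642) = 1439/217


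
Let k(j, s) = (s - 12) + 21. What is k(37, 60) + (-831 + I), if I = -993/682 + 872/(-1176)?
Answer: -76613857/100254 ≈ -764.20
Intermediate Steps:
k(j, s) = 9 + s (k(j, s) = (-12 + s) + 21 = 9 + s)
I = -220309/100254 (I = -993*1/682 + 872*(-1/1176) = -993/682 - 109/147 = -220309/100254 ≈ -2.1975)
k(37, 60) + (-831 + I) = (9 + 60) + (-831 - 220309/100254) = 69 - 83531383/100254 = -76613857/100254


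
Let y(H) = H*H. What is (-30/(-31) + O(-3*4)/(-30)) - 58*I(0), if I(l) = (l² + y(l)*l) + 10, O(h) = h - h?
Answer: -17950/31 ≈ -579.03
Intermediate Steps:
O(h) = 0
y(H) = H²
I(l) = 10 + l² + l³ (I(l) = (l² + l²*l) + 10 = (l² + l³) + 10 = 10 + l² + l³)
(-30/(-31) + O(-3*4)/(-30)) - 58*I(0) = (-30/(-31) + 0/(-30)) - 58*(10 + 0² + 0³) = (-30*(-1/31) + 0*(-1/30)) - 58*(10 + 0 + 0) = (30/31 + 0) - 58*10 = 30/31 - 580 = -17950/31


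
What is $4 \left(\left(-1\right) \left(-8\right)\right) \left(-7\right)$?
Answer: $-224$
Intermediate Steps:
$4 \left(\left(-1\right) \left(-8\right)\right) \left(-7\right) = 4 \cdot 8 \left(-7\right) = 32 \left(-7\right) = -224$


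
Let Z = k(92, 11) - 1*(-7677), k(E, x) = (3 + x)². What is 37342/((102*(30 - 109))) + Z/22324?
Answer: -385091087/89943396 ≈ -4.2815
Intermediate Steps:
Z = 7873 (Z = (3 + 11)² - 1*(-7677) = 14² + 7677 = 196 + 7677 = 7873)
37342/((102*(30 - 109))) + Z/22324 = 37342/((102*(30 - 109))) + 7873/22324 = 37342/((102*(-79))) + 7873*(1/22324) = 37342/(-8058) + 7873/22324 = 37342*(-1/8058) + 7873/22324 = -18671/4029 + 7873/22324 = -385091087/89943396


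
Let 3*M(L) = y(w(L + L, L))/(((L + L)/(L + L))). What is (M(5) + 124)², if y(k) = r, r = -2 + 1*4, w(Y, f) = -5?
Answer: 139876/9 ≈ 15542.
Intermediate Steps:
r = 2 (r = -2 + 4 = 2)
y(k) = 2
M(L) = ⅔ (M(L) = (2/(((L + L)/(L + L))))/3 = (2/(((2*L)/((2*L)))))/3 = (2/(((2*L)*(1/(2*L)))))/3 = (2/1)/3 = (2*1)/3 = (⅓)*2 = ⅔)
(M(5) + 124)² = (⅔ + 124)² = (374/3)² = 139876/9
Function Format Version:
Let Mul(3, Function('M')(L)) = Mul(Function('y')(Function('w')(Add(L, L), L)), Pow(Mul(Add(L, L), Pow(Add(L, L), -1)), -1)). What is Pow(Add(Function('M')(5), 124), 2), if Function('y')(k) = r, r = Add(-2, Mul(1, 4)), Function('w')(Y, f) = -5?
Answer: Rational(139876, 9) ≈ 15542.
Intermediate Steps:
r = 2 (r = Add(-2, 4) = 2)
Function('y')(k) = 2
Function('M')(L) = Rational(2, 3) (Function('M')(L) = Mul(Rational(1, 3), Mul(2, Pow(Mul(Add(L, L), Pow(Add(L, L), -1)), -1))) = Mul(Rational(1, 3), Mul(2, Pow(Mul(Mul(2, L), Pow(Mul(2, L), -1)), -1))) = Mul(Rational(1, 3), Mul(2, Pow(Mul(Mul(2, L), Mul(Rational(1, 2), Pow(L, -1))), -1))) = Mul(Rational(1, 3), Mul(2, Pow(1, -1))) = Mul(Rational(1, 3), Mul(2, 1)) = Mul(Rational(1, 3), 2) = Rational(2, 3))
Pow(Add(Function('M')(5), 124), 2) = Pow(Add(Rational(2, 3), 124), 2) = Pow(Rational(374, 3), 2) = Rational(139876, 9)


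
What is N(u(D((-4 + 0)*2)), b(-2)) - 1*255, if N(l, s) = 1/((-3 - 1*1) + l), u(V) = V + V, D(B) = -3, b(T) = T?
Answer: -2551/10 ≈ -255.10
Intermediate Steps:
u(V) = 2*V
N(l, s) = 1/(-4 + l) (N(l, s) = 1/((-3 - 1) + l) = 1/(-4 + l))
N(u(D((-4 + 0)*2)), b(-2)) - 1*255 = 1/(-4 + 2*(-3)) - 1*255 = 1/(-4 - 6) - 255 = 1/(-10) - 255 = -⅒ - 255 = -2551/10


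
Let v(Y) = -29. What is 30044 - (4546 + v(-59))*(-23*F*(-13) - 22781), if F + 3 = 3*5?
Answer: 86724825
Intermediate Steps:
F = 12 (F = -3 + 3*5 = -3 + 15 = 12)
30044 - (4546 + v(-59))*(-23*F*(-13) - 22781) = 30044 - (4546 - 29)*(-23*12*(-13) - 22781) = 30044 - 4517*(-276*(-13) - 22781) = 30044 - 4517*(3588 - 22781) = 30044 - 4517*(-19193) = 30044 - 1*(-86694781) = 30044 + 86694781 = 86724825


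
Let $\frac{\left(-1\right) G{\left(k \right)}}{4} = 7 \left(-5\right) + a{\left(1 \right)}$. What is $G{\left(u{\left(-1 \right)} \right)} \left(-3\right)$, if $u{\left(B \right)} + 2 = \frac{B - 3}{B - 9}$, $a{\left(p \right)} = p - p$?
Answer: $-420$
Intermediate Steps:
$a{\left(p \right)} = 0$
$u{\left(B \right)} = -2 + \frac{-3 + B}{-9 + B}$ ($u{\left(B \right)} = -2 + \frac{B - 3}{B - 9} = -2 + \frac{-3 + B}{-9 + B}$)
$G{\left(k \right)} = 140$ ($G{\left(k \right)} = - 4 \left(7 \left(-5\right) + 0\right) = - 4 \left(-35 + 0\right) = \left(-4\right) \left(-35\right) = 140$)
$G{\left(u{\left(-1 \right)} \right)} \left(-3\right) = 140 \left(-3\right) = -420$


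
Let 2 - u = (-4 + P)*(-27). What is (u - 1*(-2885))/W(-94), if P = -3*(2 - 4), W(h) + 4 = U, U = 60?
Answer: 2941/56 ≈ 52.518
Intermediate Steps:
W(h) = 56 (W(h) = -4 + 60 = 56)
P = 6 (P = -3*(-2) = 6)
u = 56 (u = 2 - (-4 + 6)*(-27) = 2 - 2*(-27) = 2 - 1*(-54) = 2 + 54 = 56)
(u - 1*(-2885))/W(-94) = (56 - 1*(-2885))/56 = (56 + 2885)*(1/56) = 2941*(1/56) = 2941/56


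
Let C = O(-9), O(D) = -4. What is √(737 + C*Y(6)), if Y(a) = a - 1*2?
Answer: √721 ≈ 26.851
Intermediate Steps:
C = -4
Y(a) = -2 + a (Y(a) = a - 2 = -2 + a)
√(737 + C*Y(6)) = √(737 - 4*(-2 + 6)) = √(737 - 4*4) = √(737 - 16) = √721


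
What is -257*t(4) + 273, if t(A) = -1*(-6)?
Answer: -1269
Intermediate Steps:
t(A) = 6
-257*t(4) + 273 = -257*6 + 273 = -1542 + 273 = -1269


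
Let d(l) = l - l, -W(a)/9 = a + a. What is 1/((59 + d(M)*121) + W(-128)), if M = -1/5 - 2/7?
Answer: 1/2363 ≈ 0.00042319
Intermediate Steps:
W(a) = -18*a (W(a) = -9*(a + a) = -18*a)
M = -17/35 (M = -1*1/5 - 2*1/7 = -1/5 - 2/7 = -17/35 ≈ -0.48571)
d(l) = 0
1/((59 + d(M)*121) + W(-128)) = 1/((59 + 0*121) - 18*(-128)) = 1/((59 + 0) + 2304) = 1/(59 + 2304) = 1/2363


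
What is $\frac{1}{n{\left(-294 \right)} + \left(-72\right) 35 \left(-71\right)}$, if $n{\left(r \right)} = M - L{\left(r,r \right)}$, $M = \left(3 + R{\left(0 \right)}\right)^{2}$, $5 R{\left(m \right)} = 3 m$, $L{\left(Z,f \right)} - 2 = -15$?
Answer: $\frac{1}{178942} \approx 5.5884 \cdot 10^{-6}$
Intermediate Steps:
$L{\left(Z,f \right)} = -13$ ($L{\left(Z,f \right)} = 2 - 15 = -13$)
$R{\left(m \right)} = \frac{3 m}{5}$
$M = 9$ ($M = \left(3 + \frac{3}{5} \cdot 0\right)^{2} = \left(3 + 0\right)^{2} = 3^{2} = 9$)
$n{\left(r \right)} = 22$ ($n{\left(r \right)} = 9 - -13 = 9 + 13 = 22$)
$\frac{1}{n{\left(-294 \right)} + \left(-72\right) 35 \left(-71\right)} = \frac{1}{22 + \left(-72\right) 35 \left(-71\right)} = \frac{1}{22 - -178920} = \frac{1}{22 + 178920} = \frac{1}{178942}$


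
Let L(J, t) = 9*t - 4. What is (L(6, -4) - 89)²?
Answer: 16641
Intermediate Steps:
L(J, t) = -4 + 9*t
(L(6, -4) - 89)² = ((-4 + 9*(-4)) - 89)² = ((-4 - 36) - 89)² = (-40 - 89)² = (-129)² = 16641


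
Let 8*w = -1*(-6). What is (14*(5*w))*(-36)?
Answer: -1890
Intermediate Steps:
w = ¾ (w = (-1*(-6))/8 = (⅛)*6 = ¾ ≈ 0.75000)
(14*(5*w))*(-36) = (14*(5*(¾)))*(-36) = (14*(15/4))*(-36) = (105/2)*(-36) = -1890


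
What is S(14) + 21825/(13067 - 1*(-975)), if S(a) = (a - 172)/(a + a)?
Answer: -28706/7021 ≈ -4.0886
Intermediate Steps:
S(a) = (-172 + a)/(2*a) (S(a) = (-172 + a)/((2*a)) = (-172 + a)*(1/(2*a)) = (-172 + a)/(2*a))
S(14) + 21825/(13067 - 1*(-975)) = (1/2)*(-172 + 14)/14 + 21825/(13067 - 1*(-975)) = (1/2)*(1/14)*(-158) + 21825/(13067 + 975) = -79/14 + 21825/14042 = -28706/7021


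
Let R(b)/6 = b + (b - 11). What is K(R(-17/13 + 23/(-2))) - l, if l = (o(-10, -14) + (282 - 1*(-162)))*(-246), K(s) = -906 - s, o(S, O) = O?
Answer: 1366218/13 ≈ 1.0509e+5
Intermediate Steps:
R(b) = -66 + 12*b (R(b) = 6*(b + (b - 11)) = 6*(b + (-11 + b)) = 6*(-11 + 2*b) = -66 + 12*b)
l = -105780 (l = (-14 + (282 - 1*(-162)))*(-246) = (-14 + (282 + 162))*(-246) = (-14 + 444)*(-246) = 430*(-246) = -105780)
K(R(-17/13 + 23/(-2))) - l = (-906 - (-66 + 12*(-17/13 + 23/(-2)))) - 1*(-105780) = (-906 - (-66 + 12*(-17*1/13 + 23*(-1/2)))) + 105780 = (-906 - (-66 + 12*(-17/13 - 23/2))) + 105780 = (-906 - (-66 + 12*(-333/26))) + 105780 = (-906 - (-66 - 1998/13)) + 105780 = (-906 - 1*(-2856/13)) + 105780 = (-906 + 2856/13) + 105780 = -8922/13 + 105780 = 1366218/13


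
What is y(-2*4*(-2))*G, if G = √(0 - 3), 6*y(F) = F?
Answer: 8*I*√3/3 ≈ 4.6188*I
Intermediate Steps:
y(F) = F/6
G = I*√3 (G = √(-3) = I*√3 ≈ 1.732*I)
y(-2*4*(-2))*G = ((-2*4*(-2))/6)*(I*√3) = ((-8*(-2))/6)*(I*√3) = ((⅙)*16)*(I*√3) = 8*(I*√3)/3 = 8*I*√3/3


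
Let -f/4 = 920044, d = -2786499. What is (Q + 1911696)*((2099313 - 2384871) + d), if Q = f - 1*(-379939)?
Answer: 4265677098837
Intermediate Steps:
f = -3680176 (f = -4*920044 = -3680176)
Q = -3300237 (Q = -3680176 - 1*(-379939) = -3680176 + 379939 = -3300237)
(Q + 1911696)*((2099313 - 2384871) + d) = (-3300237 + 1911696)*((2099313 - 2384871) - 2786499) = -1388541*(-285558 - 2786499) = -1388541*(-3072057) = 4265677098837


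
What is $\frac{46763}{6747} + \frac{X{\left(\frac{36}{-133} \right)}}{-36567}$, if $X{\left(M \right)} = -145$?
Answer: $\frac{570320312}{82239183} \approx 6.9349$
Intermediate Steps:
$\frac{46763}{6747} + \frac{X{\left(\frac{36}{-133} \right)}}{-36567} = \frac{46763}{6747} - \frac{145}{-36567} = 46763 \cdot \frac{1}{6747} - - \frac{145}{36567} = \frac{46763}{6747} + \frac{145}{36567} = \frac{570320312}{82239183}$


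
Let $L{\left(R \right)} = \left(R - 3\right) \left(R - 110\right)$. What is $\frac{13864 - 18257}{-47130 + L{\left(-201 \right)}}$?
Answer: $- \frac{4393}{16314} \approx -0.26928$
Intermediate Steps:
$L{\left(R \right)} = \left(-110 + R\right) \left(-3 + R\right)$ ($L{\left(R \right)} = \left(-3 + R\right) \left(-110 + R\right) = \left(-110 + R\right) \left(-3 + R\right)$)
$\frac{13864 - 18257}{-47130 + L{\left(-201 \right)}} = \frac{13864 - 18257}{-47130 + \left(330 + \left(-201\right)^{2} - -22713\right)} = - \frac{4393}{-47130 + \left(330 + 40401 + 22713\right)} = - \frac{4393}{-47130 + 63444} = - \frac{4393}{16314}$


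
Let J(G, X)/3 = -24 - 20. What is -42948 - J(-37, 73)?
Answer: -42816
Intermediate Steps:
J(G, X) = -132 (J(G, X) = 3*(-24 - 20) = 3*(-44) = -132)
-42948 - J(-37, 73) = -42948 - 1*(-132) = -42948 + 132 = -42816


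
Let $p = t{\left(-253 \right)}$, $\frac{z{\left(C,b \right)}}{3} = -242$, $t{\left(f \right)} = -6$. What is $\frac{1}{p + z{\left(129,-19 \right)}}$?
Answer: $- \frac{1}{732} \approx -0.0013661$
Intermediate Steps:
$z{\left(C,b \right)} = -726$ ($z{\left(C,b \right)} = 3 \left(-242\right) = -726$)
$p = -6$
$\frac{1}{p + z{\left(129,-19 \right)}} = \frac{1}{-6 - 726} = \frac{1}{-732} = - \frac{1}{732}$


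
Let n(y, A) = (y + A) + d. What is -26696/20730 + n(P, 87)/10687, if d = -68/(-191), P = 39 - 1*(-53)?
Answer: -26891090711/21157214205 ≈ -1.2710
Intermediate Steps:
P = 92 (P = 39 + 53 = 92)
d = 68/191 (d = -68*(-1/191) = 68/191 ≈ 0.35602)
n(y, A) = 68/191 + A + y (n(y, A) = (y + A) + 68/191 = (A + y) + 68/191 = 68/191 + A + y)
-26696/20730 + n(P, 87)/10687 = -26696/20730 + (68/191 + 87 + 92)/10687 = -26696*1/20730 + (34257/191)*(1/10687) = -13348/10365 + 34257/2041217 = -26891090711/21157214205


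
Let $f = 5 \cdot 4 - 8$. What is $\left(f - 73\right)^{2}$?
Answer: $3721$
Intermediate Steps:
$f = 12$ ($f = 20 - 8 = 12$)
$\left(f - 73\right)^{2} = \left(12 - 73\right)^{2} = \left(-61\right)^{2} = 3721$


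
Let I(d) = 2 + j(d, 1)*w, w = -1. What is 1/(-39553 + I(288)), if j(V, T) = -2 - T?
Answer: -1/39548 ≈ -2.5286e-5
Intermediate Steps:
I(d) = 5 (I(d) = 2 + (-2 - 1*1)*(-1) = 2 + (-2 - 1)*(-1) = 2 - 3*(-1) = 2 + 3 = 5)
1/(-39553 + I(288)) = 1/(-39553 + 5) = 1/(-39548) = -1/39548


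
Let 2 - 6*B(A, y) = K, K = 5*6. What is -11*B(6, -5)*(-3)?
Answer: -154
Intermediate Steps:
K = 30
B(A, y) = -14/3 (B(A, y) = ⅓ - ⅙*30 = ⅓ - 5 = -14/3)
-11*B(6, -5)*(-3) = -11*(-14/3)*(-3) = (154/3)*(-3) = -154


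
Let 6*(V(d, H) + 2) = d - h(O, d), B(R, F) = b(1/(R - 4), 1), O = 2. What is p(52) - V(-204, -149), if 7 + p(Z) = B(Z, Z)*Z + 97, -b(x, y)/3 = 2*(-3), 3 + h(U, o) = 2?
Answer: 6371/6 ≈ 1061.8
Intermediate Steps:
h(U, o) = -1 (h(U, o) = -3 + 2 = -1)
b(x, y) = 18 (b(x, y) = -6*(-3) = -3*(-6) = 18)
B(R, F) = 18
V(d, H) = -11/6 + d/6 (V(d, H) = -2 + (d - 1*(-1))/6 = -2 + (d + 1)/6 = -2 + (1 + d)/6 = -2 + (⅙ + d/6) = -11/6 + d/6)
p(Z) = 90 + 18*Z (p(Z) = -7 + (18*Z + 97) = -7 + (97 + 18*Z) = 90 + 18*Z)
p(52) - V(-204, -149) = (90 + 18*52) - (-11/6 + (⅙)*(-204)) = (90 + 936) - (-11/6 - 34) = 1026 - 1*(-215/6) = 1026 + 215/6 = 6371/6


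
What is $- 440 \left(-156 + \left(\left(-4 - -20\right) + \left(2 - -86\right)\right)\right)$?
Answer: $22880$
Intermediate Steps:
$- 440 \left(-156 + \left(\left(-4 - -20\right) + \left(2 - -86\right)\right)\right) = - 440 \left(-156 + \left(\left(-4 + 20\right) + \left(2 + 86\right)\right)\right) = - 440 \left(-156 + \left(16 + 88\right)\right) = - 440 \left(-156 + 104\right) = \left(-440\right) \left(-52\right) = 22880$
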